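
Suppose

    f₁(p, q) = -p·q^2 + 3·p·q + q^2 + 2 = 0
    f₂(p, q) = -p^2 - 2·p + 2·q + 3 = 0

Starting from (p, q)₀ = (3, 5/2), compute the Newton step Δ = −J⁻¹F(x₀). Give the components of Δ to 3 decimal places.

At (3, 5/2): F = (12.000, -7.000).
Jacobian J = [[-q^2 + 3·q, -2·p·q + 3·p + 2·q], [-2·p - 2, 2]].
At the point, J = [[1.250, -1.000], [-8.000, 2.000]] (det J = -5.500).
Solving J·Δ = −F gives Δ = (3.091, 15.864).

(3.091, 15.864)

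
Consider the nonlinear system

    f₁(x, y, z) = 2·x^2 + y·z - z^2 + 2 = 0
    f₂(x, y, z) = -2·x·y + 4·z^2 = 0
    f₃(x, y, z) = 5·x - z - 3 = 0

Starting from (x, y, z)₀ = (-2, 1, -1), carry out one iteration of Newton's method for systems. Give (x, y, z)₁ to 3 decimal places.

At (-2, 1, -1): F = (8.000, 8.000, -12.000).
Jacobian J = [[4·x, z, y - 2·z], [-2·y, -2·x, 8·z], [5, 0, -1]].
At the point, J = [[-8.000, -1.000, 3.000], [-2.000, 4.000, -8.000], [5.000, 0.000, -1.000]] (det J = 14.000).
Solving J·Δ = −F gives Δ = (-0.571, -32.000, -14.857).
Then the next iterate is (x, y, z)₁ = (-2.571, -31.000, -15.857).

(-2.571, -31.000, -15.857)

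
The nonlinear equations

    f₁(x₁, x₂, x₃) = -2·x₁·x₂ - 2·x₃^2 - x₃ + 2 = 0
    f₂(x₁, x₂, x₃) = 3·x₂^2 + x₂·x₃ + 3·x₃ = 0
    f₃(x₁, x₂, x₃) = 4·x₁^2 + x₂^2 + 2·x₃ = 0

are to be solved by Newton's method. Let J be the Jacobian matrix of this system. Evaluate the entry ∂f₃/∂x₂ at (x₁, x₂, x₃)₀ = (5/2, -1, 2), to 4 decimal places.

-2.0000

∂f₃/∂x₂ = 2·x₂.
At (5/2, -1, 2) this is -2.0000.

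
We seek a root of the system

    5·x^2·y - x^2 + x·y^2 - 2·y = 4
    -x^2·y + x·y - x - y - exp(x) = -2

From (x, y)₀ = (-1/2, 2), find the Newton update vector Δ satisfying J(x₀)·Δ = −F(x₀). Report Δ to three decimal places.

(-0.596, -1.734)

At (-1/2, 2): F = (-7.750, -1.60653).
Jacobian J = [[10·x·y - 2·x + y^2, 5·x^2 + 2·x·y - 2], [-2·x·y + y - exp(x) - 1, -x^2 + x - 1]].
At the point, J = [[-5.000, -2.750], [2.39347, -1.750]] (det J = 15.33204).
Solving J·Δ = −F gives Δ = (-0.596, -1.734).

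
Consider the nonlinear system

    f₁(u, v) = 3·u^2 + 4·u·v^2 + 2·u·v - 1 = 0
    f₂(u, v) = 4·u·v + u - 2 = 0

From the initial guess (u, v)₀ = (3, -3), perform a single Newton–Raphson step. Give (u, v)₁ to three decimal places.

At (3, -3): F = (116.000, -35.000).
Jacobian J = [[6·u + 4·v^2 + 2·v, 8·u·v + 2·u], [4·v + 1, 4·u]].
At the point, J = [[48.000, -66.000], [-11.000, 12.000]] (det J = -150.000).
Solving J·Δ = −F gives Δ = (-6.120, -2.693).
Then the next iterate is (u, v)₁ = (-3.120, -5.693).

(-3.120, -5.693)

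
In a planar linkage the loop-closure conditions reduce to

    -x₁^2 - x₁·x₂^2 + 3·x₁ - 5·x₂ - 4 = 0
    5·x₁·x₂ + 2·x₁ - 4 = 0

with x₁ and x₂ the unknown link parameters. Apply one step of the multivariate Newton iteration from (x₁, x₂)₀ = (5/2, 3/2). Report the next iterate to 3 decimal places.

(1.762, 0.481)

At (5/2, 3/2): F = (-15.875, 19.750).
Jacobian J = [[-2·x₁ - x₂^2 + 3, -2·x₁·x₂ - 5], [5·x₂ + 2, 5·x₁]].
At the point, J = [[-4.250, -12.500], [9.500, 12.500]] (det J = 65.625).
Solving J·Δ = −F gives Δ = (-0.738, -1.019).
Then the next iterate is (x₁, x₂)₁ = (1.762, 0.481).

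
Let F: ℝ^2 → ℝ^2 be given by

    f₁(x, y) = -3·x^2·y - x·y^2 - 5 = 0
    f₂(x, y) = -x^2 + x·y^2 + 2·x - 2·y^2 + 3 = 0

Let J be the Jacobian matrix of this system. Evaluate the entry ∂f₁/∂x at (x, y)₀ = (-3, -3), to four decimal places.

∂f₁/∂x = -6·x·y - y^2.
At (-3, -3) this is -63.0000.

-63.0000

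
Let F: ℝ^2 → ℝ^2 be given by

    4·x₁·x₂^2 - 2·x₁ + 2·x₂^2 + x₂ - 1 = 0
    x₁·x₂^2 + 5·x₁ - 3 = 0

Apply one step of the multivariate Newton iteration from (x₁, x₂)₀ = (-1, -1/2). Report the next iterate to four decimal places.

(0.4776, -0.0075)

At (-1, -1/2): F = (0.0000, -8.2500).
Jacobian J = [[4·x₂^2 - 2, 8·x₁·x₂ + 4·x₂ + 1], [x₂^2 + 5, 2·x₁·x₂]].
At the point, J = [[-1.0000, 3.0000], [5.2500, 1.0000]] (det J = -16.7500).
Solving J·Δ = −F gives Δ = (1.4776, 0.4925).
Then the next iterate is (x₁, x₂)₁ = (0.4776, -0.0075).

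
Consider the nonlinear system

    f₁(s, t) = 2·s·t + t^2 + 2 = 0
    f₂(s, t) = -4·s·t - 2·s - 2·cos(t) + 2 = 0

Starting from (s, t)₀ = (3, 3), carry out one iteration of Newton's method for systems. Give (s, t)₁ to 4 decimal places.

(1.8083, 1.1792)

At (3, 3): F = (29.0000, -38.020015).
Jacobian J = [[2·t, 2·s + 2·t], [-4·t - 2, -4·s + 2·sin(t)]].
At the point, J = [[6.0000, 12.0000], [-14.0000, -11.717760]] (det J = 97.693440).
Solving J·Δ = −F gives Δ = (-1.1917, -1.8208).
Then the next iterate is (s, t)₁ = (1.8083, 1.1792).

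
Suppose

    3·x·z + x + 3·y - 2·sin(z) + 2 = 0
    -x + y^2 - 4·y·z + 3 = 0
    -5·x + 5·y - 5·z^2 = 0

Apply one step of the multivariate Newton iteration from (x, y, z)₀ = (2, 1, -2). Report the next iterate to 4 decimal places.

At (2, 1, -2): F = (-3.181405, 10.0000, -25.0000).
Jacobian J = [[3·z + 1, 3, 3·x - 2·cos(z)], [-1, 2·y - 4·z, -4·y], [-5, 5, -10·z]].
At the point, J = [[-5.0000, 3.0000, 6.832294], [-1.0000, 10.0000, -4.0000], [-5.0000, 5.0000, 20.0000]] (det J = -672.546785).
Solving J·Δ = −F gives Δ = (1.5609, -0.1707, 1.6829).
Then the next iterate is (x, y, z)₁ = (3.5609, 0.8293, -0.3171).

(3.5609, 0.8293, -0.3171)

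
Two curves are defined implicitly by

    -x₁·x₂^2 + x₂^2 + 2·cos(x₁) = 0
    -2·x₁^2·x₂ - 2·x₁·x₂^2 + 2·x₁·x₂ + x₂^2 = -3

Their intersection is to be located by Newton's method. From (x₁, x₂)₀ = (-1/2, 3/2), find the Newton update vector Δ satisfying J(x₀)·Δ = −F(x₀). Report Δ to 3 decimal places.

(-0.043, -1.152)

At (-1/2, 3/2): F = (5.13017, 5.250).
Jacobian J = [[-x₂^2 - 2·sin(x₁), -2·x₁·x₂ + 2·x₂], [-4·x₁·x₂ - 2·x₂^2 + 2·x₂, -2·x₁^2 - 4·x₁·x₂ + 2·x₁ + 2·x₂]].
At the point, J = [[-1.29115, 4.500], [1.500, 4.500]] (det J = -12.56017).
Solving J·Δ = −F gives Δ = (-0.043, -1.152).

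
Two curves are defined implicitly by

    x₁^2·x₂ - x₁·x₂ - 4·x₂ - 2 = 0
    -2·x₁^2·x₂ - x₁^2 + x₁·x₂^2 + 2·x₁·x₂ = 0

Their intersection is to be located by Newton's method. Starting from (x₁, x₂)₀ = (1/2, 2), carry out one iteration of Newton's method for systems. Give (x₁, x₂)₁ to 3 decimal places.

At (1/2, 2): F = (-10.500, 2.750).
Jacobian J = [[2·x₁·x₂ - x₂, x₁^2 - x₁ - 4], [-4·x₁·x₂ - 2·x₁ + x₂^2 + 2·x₂, -2·x₁^2 + 2·x₁·x₂ + 2·x₁]].
At the point, J = [[0.000, -4.250], [3.000, 2.500]] (det J = 12.750).
Solving J·Δ = −F gives Δ = (1.142, -2.471).
Then the next iterate is (x₁, x₂)₁ = (1.642, -0.471).

(1.642, -0.471)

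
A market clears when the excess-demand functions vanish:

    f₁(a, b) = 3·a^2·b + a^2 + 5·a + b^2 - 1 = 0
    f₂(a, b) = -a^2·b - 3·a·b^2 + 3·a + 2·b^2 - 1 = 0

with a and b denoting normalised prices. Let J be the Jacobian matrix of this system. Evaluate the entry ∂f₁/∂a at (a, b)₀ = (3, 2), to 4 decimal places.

∂f₁/∂a = 6·a·b + 2·a + 5.
At (3, 2) this is 47.0000.

47.0000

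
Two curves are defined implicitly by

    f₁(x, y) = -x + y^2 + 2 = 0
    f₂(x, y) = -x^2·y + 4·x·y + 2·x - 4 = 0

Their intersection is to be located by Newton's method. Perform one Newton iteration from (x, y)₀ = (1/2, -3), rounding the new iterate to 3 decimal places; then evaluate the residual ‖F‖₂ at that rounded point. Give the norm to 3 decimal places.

At (1/2, -3): F = (10.500, -8.250).
Jacobian J = [[-1, 2·y], [-2·x·y + 4·y + 2, -x^2 + 4·x]].
At the point, J = [[-1.000, -6.000], [-7.000, 1.750]] (det J = -43.750).
Solving J·Δ = −F gives Δ = (-0.711, 1.869).
Then the next iterate is (x, y)₁ = (-0.211, -1.131).
Re-evaluating at (-0.211, -1.131): F = (3.49016, -3.41708), so ‖F‖₂ = 4.884.

4.884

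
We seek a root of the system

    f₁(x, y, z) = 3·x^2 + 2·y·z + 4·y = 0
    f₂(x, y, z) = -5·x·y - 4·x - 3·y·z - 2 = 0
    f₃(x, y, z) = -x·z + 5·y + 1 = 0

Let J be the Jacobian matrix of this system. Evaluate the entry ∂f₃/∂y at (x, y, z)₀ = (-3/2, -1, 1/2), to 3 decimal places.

5.000

∂f₃/∂y = 5.
At (-3/2, -1, 1/2) this is 5.000.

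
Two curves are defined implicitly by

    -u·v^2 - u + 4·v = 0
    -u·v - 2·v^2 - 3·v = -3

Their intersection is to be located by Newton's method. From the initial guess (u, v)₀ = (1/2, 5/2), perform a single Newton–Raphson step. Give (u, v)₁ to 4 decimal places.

(1.0775, 1.0412)

At (1/2, 5/2): F = (6.3750, -18.2500).
Jacobian J = [[-v^2 - 1, -2·u·v + 4], [-v, -u - 4·v - 3]].
At the point, J = [[-7.2500, 1.5000], [-2.5000, -13.5000]] (det J = 101.6250).
Solving J·Δ = −F gives Δ = (0.5775, -1.4588).
Then the next iterate is (u, v)₁ = (1.0775, 1.0412).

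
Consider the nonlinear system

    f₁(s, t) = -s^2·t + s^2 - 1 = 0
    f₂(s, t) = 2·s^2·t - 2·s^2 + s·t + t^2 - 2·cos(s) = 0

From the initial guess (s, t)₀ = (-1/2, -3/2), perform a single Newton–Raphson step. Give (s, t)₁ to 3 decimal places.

At (-1/2, -3/2): F = (-0.375, -0.00517).
Jacobian J = [[-2·s·t + 2·s, -s^2], [4·s·t - 4·s + t + 2·sin(s), 2·s^2 + s + 2·t]].
At the point, J = [[-2.500, -0.250], [2.54115, -3.000]] (det J = 8.13529).
Solving J·Δ = −F gives Δ = (-0.138, -0.119).
Then the next iterate is (s, t)₁ = (-0.638, -1.619).

(-0.638, -1.619)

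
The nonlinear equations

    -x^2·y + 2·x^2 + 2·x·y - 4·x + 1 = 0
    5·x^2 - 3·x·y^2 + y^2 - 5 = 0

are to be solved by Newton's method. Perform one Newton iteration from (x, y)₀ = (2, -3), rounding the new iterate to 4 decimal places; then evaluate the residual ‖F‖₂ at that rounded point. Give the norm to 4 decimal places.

6.1951

At (2, -3): F = (1.0000, -30.0000).
Jacobian J = [[-2·x·y + 4·x + 2·y - 4, -x^2 + 2·x], [10·x - 3·y^2, -6·x·y + 2·y]].
At the point, J = [[10.0000, 0.0000], [-7.0000, 30.0000]] (det J = 300.0000).
Solving J·Δ = −F gives Δ = (-0.1000, 0.9767).
Then the next iterate is (x, y)₁ = (1.9000, -2.0233).
Re-evaluating at (1.9000, -2.0233): F = (0.235573, -6.190592), so ‖F‖₂ = 6.1951.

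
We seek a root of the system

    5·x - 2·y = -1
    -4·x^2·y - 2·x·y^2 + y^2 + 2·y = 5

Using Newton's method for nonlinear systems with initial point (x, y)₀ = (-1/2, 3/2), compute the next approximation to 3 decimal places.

(0.276, 1.191)

At (-1/2, 3/2): F = (-4.500, 1.000).
Jacobian J = [[5, -2], [-8·x·y - 2·y^2, -4·x^2 - 4·x·y + 2·y + 2]].
At the point, J = [[5.000, -2.000], [1.500, 7.000]] (det J = 38.000).
Solving J·Δ = −F gives Δ = (0.776, -0.309).
Then the next iterate is (x, y)₁ = (0.276, 1.191).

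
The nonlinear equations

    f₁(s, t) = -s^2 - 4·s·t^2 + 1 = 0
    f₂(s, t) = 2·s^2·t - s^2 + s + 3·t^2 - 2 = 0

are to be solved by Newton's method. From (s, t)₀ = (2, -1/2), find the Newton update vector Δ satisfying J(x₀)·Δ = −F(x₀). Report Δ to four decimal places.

(-1.0645, -0.0403)

At (2, -1/2): F = (-5.0000, -7.2500).
Jacobian J = [[-2·s - 4·t^2, -8·s·t], [4·s·t - 2·s + 1, 2·s^2 + 6·t]].
At the point, J = [[-5.0000, 8.0000], [-7.0000, 5.0000]] (det J = 31.0000).
Solving J·Δ = −F gives Δ = (-1.0645, -0.0403).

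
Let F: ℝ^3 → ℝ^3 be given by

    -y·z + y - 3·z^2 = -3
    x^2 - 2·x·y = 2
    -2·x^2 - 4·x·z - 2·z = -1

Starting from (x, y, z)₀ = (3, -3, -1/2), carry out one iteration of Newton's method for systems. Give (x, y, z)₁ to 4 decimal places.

At (3, -3, -1/2): F = (-2.2500, 25.0000, -10.0000).
Jacobian J = [[0, -z + 1, -y - 6·z], [2·x - 2·y, -2·x, 0], [-4·x - 4·z, 0, -4·x - 2]].
At the point, J = [[0.0000, 1.5000, 6.0000], [12.0000, -6.0000, 0.0000], [-10.0000, 0.0000, -14.0000]] (det J = -108.0000).
Solving J·Δ = −F gives Δ = (-0.2222, 3.7222, -0.5556).
Then the next iterate is (x, y, z)₁ = (2.7778, 0.7222, -1.0556).

(2.7778, 0.7222, -1.0556)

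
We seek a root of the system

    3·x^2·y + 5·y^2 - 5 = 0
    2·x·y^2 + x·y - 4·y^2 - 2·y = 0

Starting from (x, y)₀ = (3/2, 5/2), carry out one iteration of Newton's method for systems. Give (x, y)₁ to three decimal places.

At (3/2, 5/2): F = (43.125, -7.500).
Jacobian J = [[6·x·y, 3·x^2 + 10·y], [2·y^2 + y, 4·x·y + x - 8·y - 2]].
At the point, J = [[22.500, 31.750], [15.000, -5.500]] (det J = -600.000).
Solving J·Δ = −F gives Δ = (0.002, -1.359).
Then the next iterate is (x, y)₁ = (1.502, 1.141).

(1.502, 1.141)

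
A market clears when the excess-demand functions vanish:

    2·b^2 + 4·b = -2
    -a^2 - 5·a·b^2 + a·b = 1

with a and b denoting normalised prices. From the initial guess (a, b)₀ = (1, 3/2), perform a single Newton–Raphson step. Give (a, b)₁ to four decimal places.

At (1, 3/2): F = (12.5000, -11.7500).
Jacobian J = [[0, 4·b + 4], [-2·a - 5·b^2 + b, -10·a·b + a]].
At the point, J = [[0.0000, 10.0000], [-11.7500, -14.0000]] (det J = 117.5000).
Solving J·Δ = −F gives Δ = (0.4894, -1.2500).
Then the next iterate is (a, b)₁ = (1.4894, 0.2500).

(1.4894, 0.2500)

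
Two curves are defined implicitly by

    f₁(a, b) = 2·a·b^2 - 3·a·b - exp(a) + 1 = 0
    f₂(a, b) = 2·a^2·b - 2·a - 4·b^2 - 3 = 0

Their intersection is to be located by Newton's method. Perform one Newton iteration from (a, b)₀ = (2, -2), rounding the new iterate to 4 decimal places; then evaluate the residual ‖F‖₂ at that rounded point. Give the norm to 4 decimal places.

At (2, -2): F = (21.610944, -39.0000).
Jacobian J = [[2·b^2 - 3·b - exp(a), 4·a·b - 3·a], [4·a·b - 2, 2·a^2 - 8·b]].
At the point, J = [[6.610944, -22.0000], [-18.0000, 24.0000]] (det J = -237.337346).
Solving J·Δ = −F gives Δ = (-1.4298, 0.5527).
Then the next iterate is (a, b)₁ = (0.5702, -1.4473).
Re-evaluating at (0.5702, -1.4473): F = (4.095901, -13.460225), so ‖F‖₂ = 14.0696.

14.0696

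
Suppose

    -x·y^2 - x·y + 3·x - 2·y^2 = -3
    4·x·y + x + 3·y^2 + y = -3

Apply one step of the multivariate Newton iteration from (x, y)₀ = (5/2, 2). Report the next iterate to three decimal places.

(-2.022, 2.052)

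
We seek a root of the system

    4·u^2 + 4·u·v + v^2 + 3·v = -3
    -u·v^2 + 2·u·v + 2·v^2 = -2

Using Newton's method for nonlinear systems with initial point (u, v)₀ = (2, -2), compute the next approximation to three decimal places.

(1.477, -1.545)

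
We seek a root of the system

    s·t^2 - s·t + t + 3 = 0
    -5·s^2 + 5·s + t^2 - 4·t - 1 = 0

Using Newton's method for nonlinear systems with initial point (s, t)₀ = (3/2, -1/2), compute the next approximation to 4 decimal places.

At (3/2, -1/2): F = (3.6250, -2.5000).
Jacobian J = [[t^2 - t, 2·s·t - s + 1], [-10·s + 5, 2·t - 4]].
At the point, J = [[0.7500, -2.0000], [-10.0000, -5.0000]] (det J = -23.7500).
Solving J·Δ = −F gives Δ = (-0.9737, 1.4474).
Then the next iterate is (s, t)₁ = (0.5263, 0.9474).

(0.5263, 0.9474)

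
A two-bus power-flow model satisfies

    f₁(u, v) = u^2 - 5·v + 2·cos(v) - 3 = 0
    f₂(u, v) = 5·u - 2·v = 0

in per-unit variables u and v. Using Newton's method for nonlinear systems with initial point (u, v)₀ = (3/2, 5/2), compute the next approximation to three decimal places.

(-0.309, -0.772)

At (3/2, 5/2): F = (-14.85229, 2.500).
Jacobian J = [[2·u, -2·sin(v) - 5], [5, -2]].
At the point, J = [[3.000, -6.19694], [5.000, -2.000]] (det J = 24.98472).
Solving J·Δ = −F gives Δ = (-1.809, -3.272).
Then the next iterate is (u, v)₁ = (-0.309, -0.772).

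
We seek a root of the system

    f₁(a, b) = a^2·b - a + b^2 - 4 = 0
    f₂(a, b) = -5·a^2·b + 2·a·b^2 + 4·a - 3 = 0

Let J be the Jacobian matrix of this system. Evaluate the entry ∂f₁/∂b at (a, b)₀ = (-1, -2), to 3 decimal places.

∂f₁/∂b = a^2 + 2·b.
At (-1, -2) this is -3.000.

-3.000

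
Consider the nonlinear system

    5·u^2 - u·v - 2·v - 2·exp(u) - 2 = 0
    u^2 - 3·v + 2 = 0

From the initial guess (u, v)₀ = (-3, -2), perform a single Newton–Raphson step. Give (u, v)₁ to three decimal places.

(-1.453, 0.572)

At (-3, -2): F = (40.90043, 17.000).
Jacobian J = [[10·u - v - 2·exp(u), -u - 2], [2·u, -3]].
At the point, J = [[-28.09957, 1.000], [-6.000, -3.000]] (det J = 90.29872).
Solving J·Δ = −F gives Δ = (1.547, 2.572).
Then the next iterate is (u, v)₁ = (-1.453, 0.572).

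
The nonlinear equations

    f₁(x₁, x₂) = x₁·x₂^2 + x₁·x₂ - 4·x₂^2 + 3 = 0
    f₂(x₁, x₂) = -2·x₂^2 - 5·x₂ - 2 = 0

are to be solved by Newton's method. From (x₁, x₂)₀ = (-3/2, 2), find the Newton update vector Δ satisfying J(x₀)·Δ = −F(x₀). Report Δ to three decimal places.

At (-3/2, 2): F = (-22.000, -20.000).
Jacobian J = [[x₂^2 + x₂, 2·x₁·x₂ + x₁ - 8·x₂], [0, -4·x₂ - 5]].
At the point, J = [[6.000, -23.500], [0.000, -13.000]] (det J = -78.000).
Solving J·Δ = −F gives Δ = (-2.359, -1.538).

(-2.359, -1.538)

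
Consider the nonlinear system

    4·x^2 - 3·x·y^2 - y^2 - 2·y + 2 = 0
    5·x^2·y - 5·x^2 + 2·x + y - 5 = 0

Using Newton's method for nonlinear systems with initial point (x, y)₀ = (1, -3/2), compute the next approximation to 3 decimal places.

(0.284, -1.411)

At (1, -3/2): F = (0.000, -17.000).
Jacobian J = [[8·x - 3·y^2, -6·x·y - 2·y - 2], [10·x·y - 10·x + 2, 5·x^2 + 1]].
At the point, J = [[1.250, 10.000], [-23.000, 6.000]] (det J = 237.500).
Solving J·Δ = −F gives Δ = (-0.716, 0.089).
Then the next iterate is (x, y)₁ = (0.284, -1.411).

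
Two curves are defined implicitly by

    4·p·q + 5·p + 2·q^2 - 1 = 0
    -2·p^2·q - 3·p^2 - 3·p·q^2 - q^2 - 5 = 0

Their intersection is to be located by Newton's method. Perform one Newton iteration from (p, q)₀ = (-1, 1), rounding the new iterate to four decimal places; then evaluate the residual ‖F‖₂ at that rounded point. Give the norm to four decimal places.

8.8411

At (-1, 1): F = (-8.0000, -8.0000).
Jacobian J = [[4·q + 5, 4·p + 4·q], [-4·p·q - 6·p - 3·q^2, -2·p^2 - 6·p·q - 2·q]].
At the point, J = [[9.0000, 0.0000], [7.0000, 2.0000]] (det J = 18.0000).
Solving J·Δ = −F gives Δ = (0.8889, 0.8889).
Then the next iterate is (p, q)₁ = (-0.1111, 1.8889).
Re-evaluating at (-0.1111, 1.8889): F = (4.740959, -7.462408), so ‖F‖₂ = 8.8411.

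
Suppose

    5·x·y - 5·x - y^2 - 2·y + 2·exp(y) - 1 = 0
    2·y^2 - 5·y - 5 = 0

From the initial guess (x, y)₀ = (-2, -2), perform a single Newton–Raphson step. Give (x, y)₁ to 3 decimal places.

(-0.564, -1.000)

At (-2, -2): F = (29.27067, 13.000).
Jacobian J = [[5·y - 5, 5·x - 2·y + 2·exp(y) - 2], [0, 4·y - 5]].
At the point, J = [[-15.000, -7.72933], [0.000, -13.000]] (det J = 195.000).
Solving J·Δ = −F gives Δ = (1.436, 1.000).
Then the next iterate is (x, y)₁ = (-0.564, -1.000).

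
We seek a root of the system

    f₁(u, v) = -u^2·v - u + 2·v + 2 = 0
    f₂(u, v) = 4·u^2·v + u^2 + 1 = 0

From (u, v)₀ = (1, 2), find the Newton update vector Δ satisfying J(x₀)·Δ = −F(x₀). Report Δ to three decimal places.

At (1, 2): F = (3.000, 10.000).
Jacobian J = [[-2·u·v - 1, -u^2 + 2], [8·u·v + 2·u, 4·u^2]].
At the point, J = [[-5.000, 1.000], [18.000, 4.000]] (det J = -38.000).
Solving J·Δ = −F gives Δ = (0.053, -2.737).

(0.053, -2.737)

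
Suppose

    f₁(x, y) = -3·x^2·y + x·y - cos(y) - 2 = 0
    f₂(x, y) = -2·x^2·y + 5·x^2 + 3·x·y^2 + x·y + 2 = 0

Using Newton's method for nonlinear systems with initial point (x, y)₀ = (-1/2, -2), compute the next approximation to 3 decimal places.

(-0.422, -1.866)

At (-1/2, -2): F = (0.91615, -0.750).
Jacobian J = [[-6·x·y + y, -3·x^2 + x + sin(y)], [-4·x·y + 10·x + 3·y^2 + y, -2·x^2 + 6·x·y + x]].
At the point, J = [[-8.000, -2.15930], [1.000, 5.000]] (det J = -37.84070).
Solving J·Δ = −F gives Δ = (0.078, 0.134).
Then the next iterate is (x, y)₁ = (-0.422, -1.866).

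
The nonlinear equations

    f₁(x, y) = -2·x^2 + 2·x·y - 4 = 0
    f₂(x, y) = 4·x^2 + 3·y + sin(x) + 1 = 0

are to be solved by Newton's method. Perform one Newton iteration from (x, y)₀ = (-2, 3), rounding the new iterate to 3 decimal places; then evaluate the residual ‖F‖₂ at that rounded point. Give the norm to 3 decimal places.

At (-2, 3): F = (-24.000, 25.09070).
Jacobian J = [[-4·x + 2·y, 2·x], [8·x + cos(x), 3]].
At the point, J = [[14.000, -4.000], [-16.41615, 3.000]] (det J = -23.66459).
Solving J·Δ = −F gives Δ = (1.199, -1.805).
Then the next iterate is (x, y)₁ = (-0.801, 1.195).
Re-evaluating at (-0.801, 1.195): F = (-7.19759, 6.43335), so ‖F‖₂ = 9.654.

9.654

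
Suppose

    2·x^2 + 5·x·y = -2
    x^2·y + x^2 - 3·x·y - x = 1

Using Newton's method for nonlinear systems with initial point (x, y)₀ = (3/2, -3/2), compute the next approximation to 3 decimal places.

(0.403, -1.086)

At (3/2, -3/2): F = (-4.750, 3.125).
Jacobian J = [[4·x + 5·y, 5·x], [2·x·y + 2·x - 3·y - 1, x^2 - 3·x]].
At the point, J = [[-1.500, 7.500], [2.000, -2.250]] (det J = -11.625).
Solving J·Δ = −F gives Δ = (-1.097, 0.414).
Then the next iterate is (x, y)₁ = (0.403, -1.086).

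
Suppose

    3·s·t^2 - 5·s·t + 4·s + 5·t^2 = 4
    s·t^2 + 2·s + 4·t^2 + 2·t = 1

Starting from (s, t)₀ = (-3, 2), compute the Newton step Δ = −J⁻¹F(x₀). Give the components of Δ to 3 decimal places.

At (-3, 2): F = (-2.000, 1.000).
Jacobian J = [[3·t^2 - 5·t + 4, 6·s·t - 5·s + 10·t], [t^2 + 2, 2·s·t + 8·t + 2]].
At the point, J = [[6.000, -1.000], [6.000, 6.000]] (det J = 42.000).
Solving J·Δ = −F gives Δ = (0.262, -0.429).

(0.262, -0.429)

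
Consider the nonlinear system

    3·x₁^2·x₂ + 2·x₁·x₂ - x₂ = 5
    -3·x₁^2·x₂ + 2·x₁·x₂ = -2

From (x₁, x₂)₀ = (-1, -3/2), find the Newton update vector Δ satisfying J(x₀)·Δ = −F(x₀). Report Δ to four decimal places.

At (-1, -3/2): F = (-5.0000, 9.5000).
Jacobian J = [[6·x₁·x₂ + 2·x₂, 3·x₁^2 + 2·x₁ - 1], [-6·x₁·x₂ + 2·x₂, -3·x₁^2 + 2·x₁]].
At the point, J = [[6.0000, 0.0000], [-12.0000, -5.0000]] (det J = -30.0000).
Solving J·Δ = −F gives Δ = (0.8333, -0.1000).

(0.8333, -0.1000)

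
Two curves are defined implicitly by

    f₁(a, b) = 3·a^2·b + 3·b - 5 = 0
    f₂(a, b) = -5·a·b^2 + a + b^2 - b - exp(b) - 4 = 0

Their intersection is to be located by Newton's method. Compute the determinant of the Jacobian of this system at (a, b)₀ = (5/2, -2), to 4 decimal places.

-932.6899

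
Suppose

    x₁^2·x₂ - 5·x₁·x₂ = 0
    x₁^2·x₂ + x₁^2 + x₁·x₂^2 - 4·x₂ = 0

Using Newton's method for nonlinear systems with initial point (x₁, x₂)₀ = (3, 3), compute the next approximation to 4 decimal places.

(3.4045, 0.2022)

At (3, 3): F = (-18.0000, 51.0000).
Jacobian J = [[2·x₁·x₂ - 5·x₂, x₁^2 - 5·x₁], [2·x₁·x₂ + 2·x₁ + x₂^2, x₁^2 + 2·x₁·x₂ - 4]].
At the point, J = [[3.0000, -6.0000], [33.0000, 23.0000]] (det J = 267.0000).
Solving J·Δ = −F gives Δ = (0.4045, -2.7978).
Then the next iterate is (x₁, x₂)₁ = (3.4045, 0.2022).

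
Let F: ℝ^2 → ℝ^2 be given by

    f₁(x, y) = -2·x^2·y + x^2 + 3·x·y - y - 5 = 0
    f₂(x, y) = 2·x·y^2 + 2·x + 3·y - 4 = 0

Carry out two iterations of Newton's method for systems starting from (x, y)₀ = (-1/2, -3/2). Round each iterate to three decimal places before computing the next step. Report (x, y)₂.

(0.606, 2.426)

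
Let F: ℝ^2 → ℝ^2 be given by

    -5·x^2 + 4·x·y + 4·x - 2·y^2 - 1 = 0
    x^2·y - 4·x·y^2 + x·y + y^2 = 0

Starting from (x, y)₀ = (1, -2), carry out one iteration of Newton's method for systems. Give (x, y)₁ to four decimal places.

At (1, -2): F = (-18.0000, -16.0000).
Jacobian J = [[-10·x + 4·y + 4, 4·x - 4·y], [2·x·y - 4·y^2 + y, x^2 - 8·x·y + x + 2·y]].
At the point, J = [[-14.0000, 12.0000], [-22.0000, 14.0000]] (det J = 68.0000).
Solving J·Δ = −F gives Δ = (0.8824, 2.5294).
Then the next iterate is (x, y)₁ = (1.8824, 0.5294).

(1.8824, 0.5294)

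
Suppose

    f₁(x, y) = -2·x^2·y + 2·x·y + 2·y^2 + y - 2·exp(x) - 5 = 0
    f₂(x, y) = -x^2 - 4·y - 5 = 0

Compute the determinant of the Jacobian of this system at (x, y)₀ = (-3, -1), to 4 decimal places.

218.3983

J = [[-4·x·y + 2·y - 2·exp(x), -2·x^2 + 2·x + 4·y + 1], [-2·x, -4]].
At the point, J = [[-14.099574, -27.0000], [6.0000, -4.0000]].
det J = 218.3983.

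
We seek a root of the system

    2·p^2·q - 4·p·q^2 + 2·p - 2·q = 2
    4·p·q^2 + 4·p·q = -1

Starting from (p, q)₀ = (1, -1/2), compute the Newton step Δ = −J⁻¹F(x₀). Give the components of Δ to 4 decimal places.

At (1, -1/2): F = (-1.0000, 0.0000).
Jacobian J = [[4·p·q - 4·q^2 + 2, 2·p^2 - 8·p·q - 2], [4·q^2 + 4·q, 8·p·q + 4·p]].
At the point, J = [[-1.0000, 4.0000], [-1.0000, 0.0000]] (det J = 4.0000).
Solving J·Δ = −F gives Δ = (0.0000, 0.2500).

(0.0000, 0.2500)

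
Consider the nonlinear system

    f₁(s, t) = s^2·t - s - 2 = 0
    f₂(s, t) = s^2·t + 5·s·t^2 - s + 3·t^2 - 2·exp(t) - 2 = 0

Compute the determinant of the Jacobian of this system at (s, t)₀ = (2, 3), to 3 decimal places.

236.118

J = [[2·s·t - 1, s^2], [2·s·t + 5·t^2 - 1, s^2 + 10·s·t + 6·t - 2·exp(t)]].
At the point, J = [[11.000, 4.000], [56.000, 41.82893]].
det J = 236.118.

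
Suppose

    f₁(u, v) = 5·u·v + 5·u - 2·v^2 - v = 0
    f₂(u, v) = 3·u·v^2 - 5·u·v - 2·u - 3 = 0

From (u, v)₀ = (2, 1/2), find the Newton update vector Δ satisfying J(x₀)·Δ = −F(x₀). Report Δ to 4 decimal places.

(4.6667, -7.0000)

At (2, 1/2): F = (14.0000, -10.5000).
Jacobian J = [[5·v + 5, 5·u - 4·v - 1], [3·v^2 - 5·v - 2, 6·u·v - 5·u]].
At the point, J = [[7.5000, 7.0000], [-3.7500, -4.0000]] (det J = -3.7500).
Solving J·Δ = −F gives Δ = (4.6667, -7.0000).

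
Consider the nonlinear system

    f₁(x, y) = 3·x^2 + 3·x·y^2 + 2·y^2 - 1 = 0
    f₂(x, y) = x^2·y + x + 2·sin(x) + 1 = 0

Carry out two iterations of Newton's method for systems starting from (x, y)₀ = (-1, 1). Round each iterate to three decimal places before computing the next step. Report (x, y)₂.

(-1.191, 1.424)

At (-1, 1): F = (1.000, -0.68294).
Jacobian J = [[6·x + 3·y^2, 6·x·y + 4·y], [2·x·y + 2·cos(x) + 1, x^2]].
At the point, J = [[-3.000, -2.000], [0.08060, 1.000]] (det J = -2.83879).
Solving J·Δ = −F gives Δ = (-0.129, 0.693).
Then the next iterate is (x, y)₁ = (-1.129, 1.693).
Round to (-1.129, 1.693) and repeat: F = (-1.15156, 0.22100), J = [[1.82475, -4.69638], [-1.96767, 1.27464]].
Δ = (-0.062, -0.269), so (x, y)₂ = (-1.191, 1.424).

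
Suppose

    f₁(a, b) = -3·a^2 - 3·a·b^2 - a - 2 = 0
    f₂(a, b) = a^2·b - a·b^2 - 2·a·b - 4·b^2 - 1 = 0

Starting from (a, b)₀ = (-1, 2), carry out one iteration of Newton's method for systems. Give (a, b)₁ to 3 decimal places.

(-1.058, 1.300)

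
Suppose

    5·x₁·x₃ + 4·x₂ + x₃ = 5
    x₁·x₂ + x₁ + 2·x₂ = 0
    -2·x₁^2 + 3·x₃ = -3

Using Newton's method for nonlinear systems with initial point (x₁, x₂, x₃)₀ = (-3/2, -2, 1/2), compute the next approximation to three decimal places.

(-1.660, 2.681, 0.819)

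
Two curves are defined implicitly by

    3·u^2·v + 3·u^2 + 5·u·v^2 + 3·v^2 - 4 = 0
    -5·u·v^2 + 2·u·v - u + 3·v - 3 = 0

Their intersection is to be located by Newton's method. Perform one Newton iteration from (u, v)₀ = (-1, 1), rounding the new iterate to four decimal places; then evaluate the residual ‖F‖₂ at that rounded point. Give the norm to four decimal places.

0.7528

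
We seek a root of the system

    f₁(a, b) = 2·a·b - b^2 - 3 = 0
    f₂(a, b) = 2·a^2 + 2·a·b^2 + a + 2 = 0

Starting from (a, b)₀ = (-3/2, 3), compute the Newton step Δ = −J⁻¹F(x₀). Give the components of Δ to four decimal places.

At (-3/2, 3): F = (-21.0000, -22.0000).
Jacobian J = [[2·b, 2·a - 2·b], [4·a + 2·b^2 + 1, 4·a·b]].
At the point, J = [[6.0000, -9.0000], [13.0000, -18.0000]] (det J = 9.0000).
Solving J·Δ = −F gives Δ = (-20.0000, -15.6667).

(-20.0000, -15.6667)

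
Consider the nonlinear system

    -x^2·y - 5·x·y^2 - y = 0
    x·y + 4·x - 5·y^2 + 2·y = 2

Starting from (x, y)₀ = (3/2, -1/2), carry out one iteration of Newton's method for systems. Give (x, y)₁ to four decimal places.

At (3/2, -1/2): F = (-0.2500, 1.0000).
Jacobian J = [[-2·x·y - 5·y^2, -x^2 - 10·x·y - 1], [y + 4, x - 10·y + 2]].
At the point, J = [[0.2500, 4.2500], [3.5000, 8.5000]] (det J = -12.7500).
Solving J·Δ = −F gives Δ = (-0.5000, 0.0882).
Then the next iterate is (x, y)₁ = (1.0000, -0.4118).

(1.0000, -0.4118)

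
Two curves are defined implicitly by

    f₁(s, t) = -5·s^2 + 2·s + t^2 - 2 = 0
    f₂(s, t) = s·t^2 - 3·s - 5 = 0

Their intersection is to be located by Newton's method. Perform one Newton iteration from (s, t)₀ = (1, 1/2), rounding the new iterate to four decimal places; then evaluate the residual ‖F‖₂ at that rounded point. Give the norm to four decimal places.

165.5104

At (1, 1/2): F = (-4.7500, -7.7500).
Jacobian J = [[-10·s + 2, 2·t], [t^2 - 3, 2·s·t]].
At the point, J = [[-8.0000, 1.0000], [-2.7500, 1.0000]] (det J = -5.2500).
Solving J·Δ = −F gives Δ = (0.5714, 9.3214).
Then the next iterate is (s, t)₁ = (1.5714, 9.8214).
Re-evaluating at (1.5714, 9.8214): F = (85.256208, 141.862884), so ‖F‖₂ = 165.5104.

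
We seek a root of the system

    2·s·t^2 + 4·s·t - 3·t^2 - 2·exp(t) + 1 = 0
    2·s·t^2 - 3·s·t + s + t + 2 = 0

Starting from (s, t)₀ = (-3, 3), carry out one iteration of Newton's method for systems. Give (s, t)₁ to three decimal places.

At (-3, 3): F = (-156.17107, -25.000).
Jacobian J = [[2·t^2 + 4·t, 4·s·t + 4·s - 6·t - 2·exp(t)], [2·t^2 - 3·t + 1, 4·s·t - 3·s + 1]].
At the point, J = [[30.000, -106.17107], [10.000, -26.000]] (det J = 281.71074).
Solving J·Δ = −F gives Δ = (-4.992, -2.881).
Then the next iterate is (s, t)₁ = (-7.992, 0.119).

(-7.992, 0.119)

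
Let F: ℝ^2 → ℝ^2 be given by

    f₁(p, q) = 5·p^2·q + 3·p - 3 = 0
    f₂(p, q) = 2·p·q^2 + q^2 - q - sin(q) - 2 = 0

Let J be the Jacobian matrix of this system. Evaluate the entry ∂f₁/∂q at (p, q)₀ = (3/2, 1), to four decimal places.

∂f₁/∂q = 5·p^2.
At (3/2, 1) this is 11.2500.

11.2500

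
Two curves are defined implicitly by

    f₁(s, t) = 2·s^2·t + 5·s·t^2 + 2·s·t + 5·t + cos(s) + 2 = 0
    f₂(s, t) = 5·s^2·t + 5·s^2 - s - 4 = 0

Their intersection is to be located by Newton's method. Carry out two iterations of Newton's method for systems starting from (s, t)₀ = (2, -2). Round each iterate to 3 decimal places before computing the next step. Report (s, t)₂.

(-0.093, -1.741)

At (2, -2): F = (7.58385, -26.000).
Jacobian J = [[4·s·t + 5·t^2 + 2·t - sin(s), 2·s^2 + 10·s·t + 2·s + 5], [10·s·t + 10·s - 1, 5·s^2]].
At the point, J = [[-0.90930, -23.000], [-21.000, 20.000]] (det J = -501.18595).
Solving J·Δ = −F gives Δ = (-0.891, 0.365).
Then the next iterate is (s, t)₁ = (1.109, -1.635).
Round to (1.109, -1.635) and repeat: F = (1.44545, -9.01387), J = [[1.94801, -8.45439], [-8.04215, 6.14940]].
Δ = (-1.202, -0.106), so (s, t)₂ = (-0.093, -1.741).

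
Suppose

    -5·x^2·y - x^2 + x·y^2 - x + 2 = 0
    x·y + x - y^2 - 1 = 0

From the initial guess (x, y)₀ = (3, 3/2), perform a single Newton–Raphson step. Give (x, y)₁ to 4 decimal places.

At (3, 3/2): F = (-70.7500, 4.2500).
Jacobian J = [[-10·x·y - 2·x + y^2 - 1, -5·x^2 + 2·x·y], [y + 1, x - 2·y]].
At the point, J = [[-49.7500, -36.0000], [2.5000, 0.0000]] (det J = 90.0000).
Solving J·Δ = −F gives Δ = (-1.7000, 0.3840).
Then the next iterate is (x, y)₁ = (1.3000, 1.8840).

(1.3000, 1.8840)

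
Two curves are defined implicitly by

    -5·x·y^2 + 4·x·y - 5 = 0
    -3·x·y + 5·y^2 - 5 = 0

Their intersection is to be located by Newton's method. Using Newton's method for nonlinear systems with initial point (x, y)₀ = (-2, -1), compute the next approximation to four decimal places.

(-0.1667, -1.1250)

At (-2, -1): F = (13.0000, -6.0000).
Jacobian J = [[-5·y^2 + 4·y, -10·x·y + 4·x], [-3·y, -3·x + 10·y]].
At the point, J = [[-9.0000, -28.0000], [3.0000, -4.0000]] (det J = 120.0000).
Solving J·Δ = −F gives Δ = (1.8333, -0.1250).
Then the next iterate is (x, y)₁ = (-0.1667, -1.1250).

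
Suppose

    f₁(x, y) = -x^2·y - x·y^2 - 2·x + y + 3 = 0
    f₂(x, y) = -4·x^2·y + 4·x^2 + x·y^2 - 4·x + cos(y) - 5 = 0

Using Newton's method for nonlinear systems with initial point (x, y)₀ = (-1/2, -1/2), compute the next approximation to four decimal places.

(-0.5440, -15.9838)

At (-1/2, -1/2): F = (3.7500, -0.747417).
Jacobian J = [[-2·x·y - y^2 - 2, -x^2 - 2·x·y + 1], [-8·x·y + 8·x + y^2 - 4, -4·x^2 + 2·x·y - sin(y)]].
At the point, J = [[-2.7500, 0.2500], [-9.7500, -0.020574]] (det J = 2.494080).
Solving J·Δ = −F gives Δ = (-0.0440, -15.4838).
Then the next iterate is (x, y)₁ = (-0.5440, -15.9838).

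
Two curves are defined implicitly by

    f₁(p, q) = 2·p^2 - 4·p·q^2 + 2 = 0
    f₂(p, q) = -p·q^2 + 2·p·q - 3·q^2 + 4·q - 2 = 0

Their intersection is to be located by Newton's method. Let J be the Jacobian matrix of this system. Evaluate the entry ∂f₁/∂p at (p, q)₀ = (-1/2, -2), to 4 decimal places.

∂f₁/∂p = 4·p - 4·q^2.
At (-1/2, -2) this is -18.0000.

-18.0000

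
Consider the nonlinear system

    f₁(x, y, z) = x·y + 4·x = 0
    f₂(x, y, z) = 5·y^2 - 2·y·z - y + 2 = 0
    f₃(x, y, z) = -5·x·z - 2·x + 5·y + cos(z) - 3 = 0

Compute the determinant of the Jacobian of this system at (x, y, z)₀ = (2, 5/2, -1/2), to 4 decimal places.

-1389.5933

J = [[y + 4, x, 0], [0, 10·y - 2·z - 1, -2·y], [-5·z - 2, 5, -5·x - sin(z)]].
At the point, J = [[6.5000, 2.0000, 0.0000], [0.0000, 25.0000, -5.0000], [0.5000, 5.0000, -9.520574]].
det J = -1389.5933.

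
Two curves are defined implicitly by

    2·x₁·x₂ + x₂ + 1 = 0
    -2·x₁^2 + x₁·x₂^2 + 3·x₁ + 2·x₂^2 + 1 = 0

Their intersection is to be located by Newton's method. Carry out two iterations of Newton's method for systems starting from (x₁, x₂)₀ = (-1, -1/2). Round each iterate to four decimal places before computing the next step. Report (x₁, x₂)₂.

(3.1244, -12.9637)

At (-1, -1/2): F = (1.5000, -3.7500).
Jacobian J = [[2·x₂, 2·x₁ + 1], [-4·x₁ + x₂^2 + 3, 2·x₁·x₂ + 4·x₂]].
At the point, J = [[-1.0000, -1.0000], [7.2500, -1.0000]] (det J = 8.2500).
Solving J·Δ = −F gives Δ = (0.6364, 0.8636).
Then the next iterate is (x₁, x₂)₁ = (-0.3636, 0.3636).
Round to (-0.3636, 0.3636) and repeat: F = (1.099190, -0.138870), J = [[0.7272, 0.2728], [4.586605, 1.189990]].
Δ = (3.4880, -13.3273), so (x₁, x₂)₂ = (3.1244, -12.9637).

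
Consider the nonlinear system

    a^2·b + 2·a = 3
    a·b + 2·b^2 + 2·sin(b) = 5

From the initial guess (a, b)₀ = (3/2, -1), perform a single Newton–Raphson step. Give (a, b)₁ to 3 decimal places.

(-3.162, -2.072)

At (3/2, -1): F = (-2.250, -6.18294).
Jacobian J = [[2·a·b + 2, a^2], [b, a + 4·b + 2·cos(b)]].
At the point, J = [[-1.000, 2.250], [-1.000, -1.41940]] (det J = 3.66940).
Solving J·Δ = −F gives Δ = (-4.662, -1.072).
Then the next iterate is (a, b)₁ = (-3.162, -2.072).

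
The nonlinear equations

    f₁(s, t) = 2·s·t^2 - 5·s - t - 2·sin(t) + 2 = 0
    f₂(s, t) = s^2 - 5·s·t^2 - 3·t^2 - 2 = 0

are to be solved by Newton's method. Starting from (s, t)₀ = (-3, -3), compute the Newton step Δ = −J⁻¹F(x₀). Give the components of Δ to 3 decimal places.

At (-3, -3): F = (-33.71776, 115.000).
Jacobian J = [[2·t^2 - 5, 4·s·t - 2·cos(t) - 1], [2·s - 5·t^2, -10·s·t - 6·t]].
At the point, J = [[13.000, 36.97998], [-51.000, -72.000]] (det J = 949.97923).
Solving J·Δ = −F gives Δ = (1.921, 0.236).

(1.921, 0.236)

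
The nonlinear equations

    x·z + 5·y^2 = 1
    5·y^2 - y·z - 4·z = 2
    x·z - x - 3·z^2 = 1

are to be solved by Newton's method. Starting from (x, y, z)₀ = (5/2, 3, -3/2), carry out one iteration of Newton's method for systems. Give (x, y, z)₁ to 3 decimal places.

At (5/2, 3, -3/2): F = (40.250, 53.500, -14.000).
Jacobian J = [[z, 10·y, x], [0, 10·y - z, -y - 4], [z - 1, 0, x - 6·z]].
At the point, J = [[-1.500, 30.000, 2.500], [0.000, 31.500, -7.000], [-2.500, 0.000, 11.500]] (det J = 178.500).
Solving J·Δ = −F gives Δ = (-0.928, -1.473, 1.016).
Then the next iterate is (x, y, z)₁ = (1.572, 1.527, -0.484).

(1.572, 1.527, -0.484)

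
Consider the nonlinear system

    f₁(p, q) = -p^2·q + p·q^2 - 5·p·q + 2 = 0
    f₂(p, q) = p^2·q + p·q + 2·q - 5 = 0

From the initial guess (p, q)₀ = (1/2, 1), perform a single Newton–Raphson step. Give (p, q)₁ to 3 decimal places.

(0.049, 2.146)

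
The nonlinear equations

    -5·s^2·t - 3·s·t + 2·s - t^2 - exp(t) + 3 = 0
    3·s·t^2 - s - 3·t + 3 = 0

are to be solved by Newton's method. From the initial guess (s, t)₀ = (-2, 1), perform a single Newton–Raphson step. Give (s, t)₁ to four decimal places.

(-1.1683, 0.8442)

At (-2, 1): F = (-18.718282, -4.0000).
Jacobian J = [[-10·s·t - 3·t + 2, -5·s^2 - 3·s - 2·t - exp(t)], [3·t^2 - 1, 6·s·t - 3]].
At the point, J = [[19.0000, -18.718282], [2.0000, -15.0000]] (det J = -247.563436).
Solving J·Δ = −F gives Δ = (0.8317, -0.1558).
Then the next iterate is (s, t)₁ = (-1.1683, 0.8442).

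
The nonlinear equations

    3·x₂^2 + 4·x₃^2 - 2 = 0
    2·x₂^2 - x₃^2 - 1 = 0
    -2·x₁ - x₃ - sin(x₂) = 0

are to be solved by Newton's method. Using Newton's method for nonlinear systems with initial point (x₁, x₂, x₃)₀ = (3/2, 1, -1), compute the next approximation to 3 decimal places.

(-0.087, 0.773, -0.545)

At (3/2, 1, -1): F = (5.000, 0.000, -2.84147).
Jacobian J = [[0, 6·x₂, 8·x₃], [0, 4·x₂, -2·x₃], [-2, -cos(x₂), -1]].
At the point, J = [[0.000, 6.000, -8.000], [0.000, 4.000, 2.000], [-2.000, -0.54030, -1.000]] (det J = -88.000).
Solving J·Δ = −F gives Δ = (-1.587, -0.227, 0.455).
Then the next iterate is (x₁, x₂, x₃)₁ = (-0.087, 0.773, -0.545).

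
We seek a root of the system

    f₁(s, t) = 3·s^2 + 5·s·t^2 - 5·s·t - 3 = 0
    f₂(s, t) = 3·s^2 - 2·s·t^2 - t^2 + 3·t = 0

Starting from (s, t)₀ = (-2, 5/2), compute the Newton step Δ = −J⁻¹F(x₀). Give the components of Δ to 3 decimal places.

(1.185, -0.513)

At (-2, 5/2): F = (-28.500, 38.250).
Jacobian J = [[6·s + 5·t^2 - 5·t, 10·s·t - 5·s], [6·s - 2·t^2, -4·s·t - 2·t + 3]].
At the point, J = [[6.750, -40.000], [-24.500, 18.000]] (det J = -858.500).
Solving J·Δ = −F gives Δ = (1.185, -0.513).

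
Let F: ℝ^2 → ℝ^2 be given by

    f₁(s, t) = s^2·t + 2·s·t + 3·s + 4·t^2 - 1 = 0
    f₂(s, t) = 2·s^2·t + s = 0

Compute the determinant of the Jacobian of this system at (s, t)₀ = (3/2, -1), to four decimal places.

J = [[2·s·t + 2·t + 3, s^2 + 2·s + 8·t], [4·s·t + 1, 2·s^2]].
At the point, J = [[-2.0000, -2.7500], [-5.0000, 4.5000]].
det J = -22.7500.

-22.7500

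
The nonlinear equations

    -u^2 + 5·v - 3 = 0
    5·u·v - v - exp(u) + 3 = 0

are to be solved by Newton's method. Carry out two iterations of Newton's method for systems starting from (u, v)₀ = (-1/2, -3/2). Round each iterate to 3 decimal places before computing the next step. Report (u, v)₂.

(-0.536, 0.657)

At (-1/2, -3/2): F = (-10.750, 7.64347).
Jacobian J = [[-2·u, 5], [5·v - exp(u), 5·u - 1]].
At the point, J = [[1.000, 5.000], [-8.10653, -3.500]] (det J = 37.03265).
Solving J·Δ = −F gives Δ = (0.016, 2.147).
Then the next iterate is (u, v)₁ = (-0.484, 0.647).
Round to (-0.484, 0.647) and repeat: F = (0.00074, 0.17095), J = [[0.968, 5.000], [2.61869, -3.420]].
Δ = (-0.052, 0.010), so (u, v)₂ = (-0.536, 0.657).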